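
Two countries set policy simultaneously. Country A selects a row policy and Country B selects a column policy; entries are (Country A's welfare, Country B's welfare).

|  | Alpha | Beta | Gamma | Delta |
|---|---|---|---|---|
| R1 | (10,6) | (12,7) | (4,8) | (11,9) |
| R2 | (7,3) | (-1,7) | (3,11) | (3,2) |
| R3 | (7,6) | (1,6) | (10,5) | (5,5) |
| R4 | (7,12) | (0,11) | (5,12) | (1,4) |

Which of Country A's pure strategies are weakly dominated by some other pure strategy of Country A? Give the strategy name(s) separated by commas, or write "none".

R1 is not dominated — it holds its own against R2 at Alpha (10>7); R3 at Alpha (10>7); R4 at Alpha (10>7).
R2 is weakly dominated by R1 (Alpha: 10>7, Beta: 12>-1, Gamma: 4>3, Delta: 11>3).
R3: no other strategy beats it everywhere (R1 at Gamma (10>4); R2 at Beta (1>-1); R4 at Beta (1>0)).
R4: dominated, since R3 does at least as well everywhere (Alpha: 7=7, Beta: 1>0, Gamma: 10>5, Delta: 5>1).

R2, R4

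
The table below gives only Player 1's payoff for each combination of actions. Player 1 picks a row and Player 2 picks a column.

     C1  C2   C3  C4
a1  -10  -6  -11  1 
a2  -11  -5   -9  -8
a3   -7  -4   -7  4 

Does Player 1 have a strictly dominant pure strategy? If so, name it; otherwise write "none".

a3

a3 vs a1: C1: -7>-10, C2: -4>-6, C3: -7>-11, C4: 4>1.
a3 vs a2: C1: -7>-11, C2: -4>-5, C3: -7>-9, C4: 4>-8.
a3 strictly beats every other strategy against every opponent action, so it is strictly dominant.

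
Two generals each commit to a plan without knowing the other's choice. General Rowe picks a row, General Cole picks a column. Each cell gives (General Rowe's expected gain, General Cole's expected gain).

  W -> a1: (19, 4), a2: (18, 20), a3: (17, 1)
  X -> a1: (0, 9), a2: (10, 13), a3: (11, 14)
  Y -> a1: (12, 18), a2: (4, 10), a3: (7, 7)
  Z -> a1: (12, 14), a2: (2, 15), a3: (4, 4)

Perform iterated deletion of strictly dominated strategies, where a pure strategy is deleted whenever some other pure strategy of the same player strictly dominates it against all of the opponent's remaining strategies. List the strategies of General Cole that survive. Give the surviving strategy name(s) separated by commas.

General Rowe's strategy X is strictly dominated by W (a1: 19>0, a2: 18>10, a3: 17>11) and is removed.
General Rowe's strategy Y is strictly dominated by W (a1: 19>12, a2: 18>4, a3: 17>7) and is removed.
Row Z is eliminated: W beats it against every remaining column (a1: 19>12, a2: 18>2, a3: 17>4).
Column a1 is eliminated: a2 beats it against every remaining row (W: 20>4).
General Cole's strategy a3 is strictly dominated by a2 (W: 20>1) and is removed.
Among the remaining strategies, none is strictly dominated by another pure strategy of the same player, so the elimination stops.
Surviving strategies — General Rowe: {W}; General Cole: {a2}.

a2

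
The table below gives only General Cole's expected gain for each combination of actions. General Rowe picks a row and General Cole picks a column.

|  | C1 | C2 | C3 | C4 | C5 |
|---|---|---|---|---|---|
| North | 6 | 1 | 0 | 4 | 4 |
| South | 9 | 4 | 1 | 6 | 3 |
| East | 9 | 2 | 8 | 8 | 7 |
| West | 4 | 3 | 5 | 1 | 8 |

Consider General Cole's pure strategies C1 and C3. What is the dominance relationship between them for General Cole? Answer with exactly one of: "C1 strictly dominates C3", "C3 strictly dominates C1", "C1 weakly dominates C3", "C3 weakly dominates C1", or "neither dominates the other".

Compare C1 to C3 across each opponent action: North: 6>0, South: 9>1, East: 9>8, West: 4<5.
C1 does better at North, South, East but worse at West; neither strategy dominates the other.

neither dominates the other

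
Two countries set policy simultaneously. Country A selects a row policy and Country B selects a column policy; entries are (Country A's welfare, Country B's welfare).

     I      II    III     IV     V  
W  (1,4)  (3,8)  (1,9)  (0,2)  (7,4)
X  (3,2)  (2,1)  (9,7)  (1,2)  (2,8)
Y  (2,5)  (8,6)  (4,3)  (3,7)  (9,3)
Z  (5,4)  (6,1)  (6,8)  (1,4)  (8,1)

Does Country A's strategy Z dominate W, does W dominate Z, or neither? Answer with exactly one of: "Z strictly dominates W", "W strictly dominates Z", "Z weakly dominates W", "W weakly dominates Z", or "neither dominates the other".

Compare Z to W across each choice by Country B: I: 5>1, II: 6>3, III: 6>1, IV: 1>0, V: 8>7.
Z gives a strictly higher payoff against each choice by Country B, so Z strictly dominates W.

Z strictly dominates W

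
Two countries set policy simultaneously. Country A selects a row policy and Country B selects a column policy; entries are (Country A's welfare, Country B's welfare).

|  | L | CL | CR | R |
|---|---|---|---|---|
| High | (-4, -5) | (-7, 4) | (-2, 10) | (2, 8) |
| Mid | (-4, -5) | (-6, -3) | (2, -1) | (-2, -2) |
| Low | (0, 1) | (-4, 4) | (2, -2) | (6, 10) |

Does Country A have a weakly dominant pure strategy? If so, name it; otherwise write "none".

Low vs High: L: 0>-4, CL: -4>-7, CR: 2>-2, R: 6>2.
Low vs Mid: L: 0>-4, CL: -4>-6, CR: 2=2, R: 6>-2.
Low is at least as good as every other strategy against every opponent action, so it is weakly dominant.

Low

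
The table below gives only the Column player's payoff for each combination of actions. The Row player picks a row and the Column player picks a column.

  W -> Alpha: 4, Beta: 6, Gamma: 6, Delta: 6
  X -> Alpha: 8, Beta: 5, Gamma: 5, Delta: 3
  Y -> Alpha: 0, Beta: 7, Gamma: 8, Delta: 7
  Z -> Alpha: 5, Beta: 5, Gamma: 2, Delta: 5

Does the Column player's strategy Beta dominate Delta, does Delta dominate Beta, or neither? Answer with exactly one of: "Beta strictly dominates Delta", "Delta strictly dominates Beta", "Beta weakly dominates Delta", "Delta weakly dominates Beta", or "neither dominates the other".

Beta's payoffs vs Delta's, by the Row player's action — W: 6=6, X: 5>3, Y: 7=7, Z: 5=5.
Beta is at least as good everywhere and strictly better somewhere (tied only at W, Y, Z), so Beta weakly but not strictly dominates Delta.

Beta weakly dominates Delta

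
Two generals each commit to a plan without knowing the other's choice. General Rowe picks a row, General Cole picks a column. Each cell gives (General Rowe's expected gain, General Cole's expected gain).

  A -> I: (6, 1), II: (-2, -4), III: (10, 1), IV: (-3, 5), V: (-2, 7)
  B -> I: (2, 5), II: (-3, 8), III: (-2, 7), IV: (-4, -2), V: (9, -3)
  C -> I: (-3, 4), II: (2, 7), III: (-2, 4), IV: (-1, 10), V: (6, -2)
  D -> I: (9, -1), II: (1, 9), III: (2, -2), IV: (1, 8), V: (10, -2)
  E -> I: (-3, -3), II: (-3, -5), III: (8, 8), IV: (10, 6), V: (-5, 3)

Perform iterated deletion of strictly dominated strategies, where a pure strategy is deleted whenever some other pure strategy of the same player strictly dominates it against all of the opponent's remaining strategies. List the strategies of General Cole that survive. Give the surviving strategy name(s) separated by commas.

Row B is eliminated: D beats it against every remaining column (I: 9>2, II: 1>-3, III: 2>-2, IV: 1>-4, V: 10>9).
For General Cole, IV strictly dominates I on the remaining rows (A: 5>1, C: 10>4, D: 8>-1, E: 6>-3); eliminate I.
Among the remaining strategies, none is strictly dominated by another pure strategy of the same player, so the elimination stops.
Surviving strategies — General Rowe: {A, C, D, E}; General Cole: {II, III, IV, V}.

II, III, IV, V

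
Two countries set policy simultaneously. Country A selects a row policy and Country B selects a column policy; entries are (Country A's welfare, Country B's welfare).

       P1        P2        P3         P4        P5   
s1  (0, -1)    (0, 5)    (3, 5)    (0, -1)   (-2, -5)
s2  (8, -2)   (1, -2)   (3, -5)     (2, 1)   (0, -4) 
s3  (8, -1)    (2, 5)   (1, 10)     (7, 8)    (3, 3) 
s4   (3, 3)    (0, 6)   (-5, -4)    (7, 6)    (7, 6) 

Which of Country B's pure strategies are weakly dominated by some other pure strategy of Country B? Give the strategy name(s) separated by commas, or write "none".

P1, P5

P1: dominated, since P2 does at least as well everywhere (s1: 5>-1, s2: -2=-2, s3: 5>-1, s4: 6>3).
Nothing dominates P2: P1 at s1 (5>-1); P3 at s2 (-2>-5); P4 at s1 (5>-1); P5 at s1 (5>-5).
Nothing dominates P3: P1 at s1 (5>-1); P2 at s3 (10>5); P4 at s1 (5>-1); P5 at s1 (5>-5).
Nothing dominates P4: P1 at s2 (1>-2); P2 at s2 (1>-2); P3 at s2 (1>-5); P5 at s1 (-1>-5).
P5: dominated, since P2 does at least as well everywhere (s1: 5>-5, s2: -2>-4, s3: 5>3, s4: 6=6).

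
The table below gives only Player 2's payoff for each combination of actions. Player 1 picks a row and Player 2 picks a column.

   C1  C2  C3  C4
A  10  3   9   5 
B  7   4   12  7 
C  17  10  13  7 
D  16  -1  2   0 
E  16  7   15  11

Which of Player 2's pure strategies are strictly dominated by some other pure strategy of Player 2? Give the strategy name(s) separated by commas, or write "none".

C1: no other strategy beats it everywhere (C2 at A (10>3); C3 at A (10>9); C4 at A (10>5)).
C2 is strictly dominated by C1 (A: 10>3, B: 7>4, C: 17>10, D: 16>-1, E: 16>7).
Nothing dominates C3: C1 at B (12>7); C2 at A (9>3); C4 at A (9>5).
C3 strictly dominates C4 — A: 9>5, B: 12>7, C: 13>7, D: 2>0, E: 15>11.

C2, C4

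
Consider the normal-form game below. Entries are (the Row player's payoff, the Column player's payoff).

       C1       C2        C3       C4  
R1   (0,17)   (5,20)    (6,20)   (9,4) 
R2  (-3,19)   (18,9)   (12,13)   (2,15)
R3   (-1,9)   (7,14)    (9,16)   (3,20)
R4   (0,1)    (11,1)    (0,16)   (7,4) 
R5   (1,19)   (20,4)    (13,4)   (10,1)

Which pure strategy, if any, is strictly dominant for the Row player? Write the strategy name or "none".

R5 vs R1: C1: 1>0, C2: 20>5, C3: 13>6, C4: 10>9.
R5 vs R2: C1: 1>-3, C2: 20>18, C3: 13>12, C4: 10>2.
R5 vs R3: C1: 1>-1, C2: 20>7, C3: 13>9, C4: 10>3.
R5 vs R4: C1: 1>0, C2: 20>11, C3: 13>0, C4: 10>7.
R5 strictly beats every other strategy against every opponent action, so it is strictly dominant.

R5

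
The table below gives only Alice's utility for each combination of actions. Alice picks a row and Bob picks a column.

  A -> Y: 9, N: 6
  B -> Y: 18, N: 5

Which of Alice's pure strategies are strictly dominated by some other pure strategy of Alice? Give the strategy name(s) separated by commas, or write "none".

A: no other strategy beats it everywhere (B at N (6>5)).
B: no other strategy beats it everywhere (A at Y (18>9)).

none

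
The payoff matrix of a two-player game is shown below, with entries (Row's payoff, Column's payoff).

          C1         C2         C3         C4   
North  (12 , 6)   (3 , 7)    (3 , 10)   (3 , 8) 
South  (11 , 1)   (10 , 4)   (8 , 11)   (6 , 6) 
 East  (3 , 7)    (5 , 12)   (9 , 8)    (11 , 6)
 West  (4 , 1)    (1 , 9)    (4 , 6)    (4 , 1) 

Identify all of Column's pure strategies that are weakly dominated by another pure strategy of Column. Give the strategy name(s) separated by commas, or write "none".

C1, C4

C2 weakly dominates C1 — North: 7>6, South: 4>1, East: 12>7, West: 9>1.
Nothing dominates C2: C1 at North (7>6); C3 at East (12>8); C4 at East (12>6).
Nothing dominates C3: C1 at North (10>6); C2 at North (10>7); C4 at North (10>8).
C4 is weakly dominated by C3 (North: 10>8, South: 11>6, East: 8>6, West: 6>1).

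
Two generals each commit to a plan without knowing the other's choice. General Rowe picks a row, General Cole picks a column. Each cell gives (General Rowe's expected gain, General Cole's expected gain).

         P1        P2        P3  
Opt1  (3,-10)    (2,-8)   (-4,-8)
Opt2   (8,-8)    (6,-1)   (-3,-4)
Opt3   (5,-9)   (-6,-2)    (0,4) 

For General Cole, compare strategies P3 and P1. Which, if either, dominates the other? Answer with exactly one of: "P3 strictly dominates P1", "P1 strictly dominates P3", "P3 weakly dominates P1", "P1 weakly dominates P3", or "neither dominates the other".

Compare P3 to P1 across each choice by General Rowe: Opt1: -8>-10, Opt2: -4>-8, Opt3: 4>-9.
P3 gives a strictly higher payoff against each choice by General Rowe, so P3 strictly dominates P1.

P3 strictly dominates P1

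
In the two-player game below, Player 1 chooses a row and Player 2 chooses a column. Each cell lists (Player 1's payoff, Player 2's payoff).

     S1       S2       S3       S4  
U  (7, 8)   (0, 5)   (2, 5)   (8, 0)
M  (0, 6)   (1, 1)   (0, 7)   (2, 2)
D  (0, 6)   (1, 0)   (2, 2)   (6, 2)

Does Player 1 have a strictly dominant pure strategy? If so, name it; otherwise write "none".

none

U fails to dominate M at S2 (0<1).
M fails to dominate U at S1 (0<7).
D fails to dominate U at S1 (0<7).
No single strategy dominates all the others.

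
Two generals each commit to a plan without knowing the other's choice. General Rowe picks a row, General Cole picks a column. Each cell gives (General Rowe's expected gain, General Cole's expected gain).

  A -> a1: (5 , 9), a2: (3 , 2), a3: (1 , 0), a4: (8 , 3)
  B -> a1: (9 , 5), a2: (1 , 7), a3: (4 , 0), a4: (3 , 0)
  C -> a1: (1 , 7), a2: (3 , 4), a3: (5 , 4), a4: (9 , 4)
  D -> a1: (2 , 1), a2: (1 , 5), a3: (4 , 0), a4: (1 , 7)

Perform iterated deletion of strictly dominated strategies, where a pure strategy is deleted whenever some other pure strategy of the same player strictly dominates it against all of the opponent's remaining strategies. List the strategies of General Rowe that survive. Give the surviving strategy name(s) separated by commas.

Column a3 is eliminated: a1 beats it against every remaining row (A: 9>0, B: 5>0, C: 7>4, D: 1>0).
For General Rowe, A strictly dominates D on the remaining columns (a1: 5>2, a2: 3>1, a4: 8>1); eliminate D.
For General Cole, a1 strictly dominates a4 on the remaining rows (A: 9>3, B: 5>0, C: 7>4); eliminate a4.
Among the remaining strategies, none is strictly dominated by another pure strategy of the same player, so the elimination stops.
Surviving strategies — General Rowe: {A, B, C}; General Cole: {a1, a2}.

A, B, C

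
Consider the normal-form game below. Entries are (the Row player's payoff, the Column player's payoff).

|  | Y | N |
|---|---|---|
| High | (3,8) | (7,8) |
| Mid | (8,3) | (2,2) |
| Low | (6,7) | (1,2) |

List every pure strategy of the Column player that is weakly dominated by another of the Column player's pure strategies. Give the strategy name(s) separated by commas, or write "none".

N

Nothing dominates Y: N at Mid (3>2).
N is weakly dominated by Y (High: 8=8, Mid: 3>2, Low: 7>2).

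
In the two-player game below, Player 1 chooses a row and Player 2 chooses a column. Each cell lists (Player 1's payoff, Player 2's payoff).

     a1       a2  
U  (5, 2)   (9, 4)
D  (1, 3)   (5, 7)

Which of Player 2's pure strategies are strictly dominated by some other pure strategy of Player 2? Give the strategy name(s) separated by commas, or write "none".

a1: dominated, since a2 does at least as well everywhere (U: 4>2, D: 7>3).
a2: no other strategy beats it everywhere (a1 at U (4>2)).

a1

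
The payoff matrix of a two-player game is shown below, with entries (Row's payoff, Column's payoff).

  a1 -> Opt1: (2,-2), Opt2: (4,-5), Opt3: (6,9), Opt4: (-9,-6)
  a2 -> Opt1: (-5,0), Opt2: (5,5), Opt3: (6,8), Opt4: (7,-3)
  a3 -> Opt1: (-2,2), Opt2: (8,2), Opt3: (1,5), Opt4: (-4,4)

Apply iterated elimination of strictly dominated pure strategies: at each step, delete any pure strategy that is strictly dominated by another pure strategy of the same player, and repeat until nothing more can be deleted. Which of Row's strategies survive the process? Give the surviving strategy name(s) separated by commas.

a1, a2

For Column, Opt3 strictly dominates Opt1 on the remaining rows (a1: 9>-2, a2: 8>0, a3: 5>2); eliminate Opt1.
Column Opt2 is eliminated: Opt3 beats it against every remaining row (a1: 9>-5, a2: 8>5, a3: 5>2).
Row's strategy a3 is strictly dominated by a2 (Opt3: 6>1, Opt4: 7>-4) and is removed.
For Column, Opt3 strictly dominates Opt4 on the remaining rows (a1: 9>-6, a2: 8>-3); eliminate Opt4.
Among the remaining strategies, none is strictly dominated by another pure strategy of the same player, so the elimination stops.
Surviving strategies — Row: {a1, a2}; Column: {Opt3}.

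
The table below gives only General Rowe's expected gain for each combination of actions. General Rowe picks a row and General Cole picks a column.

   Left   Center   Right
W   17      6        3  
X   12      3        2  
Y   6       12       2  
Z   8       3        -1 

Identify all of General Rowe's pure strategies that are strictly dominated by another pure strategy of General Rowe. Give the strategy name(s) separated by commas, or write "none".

X, Z

W is not dominated — it holds its own against X at Left (17>12); Y at Left (17>6); Z at Left (17>8).
X is strictly dominated by W (Left: 17>12, Center: 6>3, Right: 3>2).
Nothing dominates Y: W at Center (12>6); X at Center (12>3); Z at Center (12>3).
W strictly dominates Z — Left: 17>8, Center: 6>3, Right: 3>-1.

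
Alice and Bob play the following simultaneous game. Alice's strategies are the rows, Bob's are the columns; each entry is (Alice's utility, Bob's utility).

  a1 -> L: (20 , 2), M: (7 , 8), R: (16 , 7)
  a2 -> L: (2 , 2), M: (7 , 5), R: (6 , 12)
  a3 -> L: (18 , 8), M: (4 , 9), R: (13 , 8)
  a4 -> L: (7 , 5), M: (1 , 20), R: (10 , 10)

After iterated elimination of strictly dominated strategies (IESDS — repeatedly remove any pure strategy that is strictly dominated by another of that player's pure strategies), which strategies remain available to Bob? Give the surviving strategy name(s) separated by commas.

Row a3 is eliminated: a1 beats it against every remaining column (L: 20>18, M: 7>4, R: 16>13).
Alice's strategy a4 is strictly dominated by a1 (L: 20>7, M: 7>1, R: 16>10) and is removed.
Bob's strategy L is strictly dominated by M (a1: 8>2, a2: 5>2) and is removed.
Among the remaining strategies, none is strictly dominated by another pure strategy of the same player, so the elimination stops.
Surviving strategies — Alice: {a1, a2}; Bob: {M, R}.

M, R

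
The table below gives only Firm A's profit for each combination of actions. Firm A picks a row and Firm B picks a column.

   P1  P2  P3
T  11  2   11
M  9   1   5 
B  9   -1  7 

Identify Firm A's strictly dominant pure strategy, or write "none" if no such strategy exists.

T vs M: P1: 11>9, P2: 2>1, P3: 11>5.
T vs B: P1: 11>9, P2: 2>-1, P3: 11>7.
T strictly beats every other strategy against every opponent action, so it is strictly dominant.

T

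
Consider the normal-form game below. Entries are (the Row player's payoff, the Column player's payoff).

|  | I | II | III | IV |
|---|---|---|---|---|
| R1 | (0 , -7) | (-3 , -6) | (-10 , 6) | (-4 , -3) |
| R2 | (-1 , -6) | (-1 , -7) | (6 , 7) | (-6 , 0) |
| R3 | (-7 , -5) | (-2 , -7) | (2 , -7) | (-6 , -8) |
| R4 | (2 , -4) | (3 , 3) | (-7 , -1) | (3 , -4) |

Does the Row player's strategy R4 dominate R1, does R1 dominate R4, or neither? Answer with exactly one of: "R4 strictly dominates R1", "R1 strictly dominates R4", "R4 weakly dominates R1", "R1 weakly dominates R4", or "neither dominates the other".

R4's payoffs vs R1's, by the Column player's action — I: 2>0, II: 3>-3, III: -7>-10, IV: 3>-4.
Every comparison favours R4, so R4 strictly dominates R1.

R4 strictly dominates R1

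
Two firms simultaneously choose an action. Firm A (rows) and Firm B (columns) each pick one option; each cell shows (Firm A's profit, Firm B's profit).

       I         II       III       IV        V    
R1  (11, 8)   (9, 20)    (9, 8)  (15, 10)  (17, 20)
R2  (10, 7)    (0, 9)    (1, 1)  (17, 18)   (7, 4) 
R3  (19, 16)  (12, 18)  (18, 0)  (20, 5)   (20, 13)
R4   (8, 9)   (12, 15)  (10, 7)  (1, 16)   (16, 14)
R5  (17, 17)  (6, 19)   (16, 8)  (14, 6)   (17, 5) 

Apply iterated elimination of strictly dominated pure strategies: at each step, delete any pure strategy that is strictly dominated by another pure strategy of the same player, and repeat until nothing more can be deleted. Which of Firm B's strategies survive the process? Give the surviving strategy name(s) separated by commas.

For Firm A, R3 strictly dominates R1 on the remaining columns (I: 19>11, II: 12>9, III: 18>9, IV: 20>15, V: 20>17); eliminate R1.
For Firm A, R3 strictly dominates R2 on the remaining columns (I: 19>10, II: 12>0, III: 18>1, IV: 20>17, V: 20>7); eliminate R2.
Row R5 is eliminated: R3 beats it against every remaining column (I: 19>17, II: 12>6, III: 18>16, IV: 20>14, V: 20>17).
Firm B's strategy I is strictly dominated by II (R3: 18>16, R4: 15>9) and is removed.
For Firm B, II strictly dominates III on the remaining rows (R3: 18>0, R4: 15>7); eliminate III.
For Firm B, II strictly dominates V on the remaining rows (R3: 18>13, R4: 15>14); eliminate V.
Among the remaining strategies, none is strictly dominated by another pure strategy of the same player, so the elimination stops.
Surviving strategies — Firm A: {R3, R4}; Firm B: {II, IV}.

II, IV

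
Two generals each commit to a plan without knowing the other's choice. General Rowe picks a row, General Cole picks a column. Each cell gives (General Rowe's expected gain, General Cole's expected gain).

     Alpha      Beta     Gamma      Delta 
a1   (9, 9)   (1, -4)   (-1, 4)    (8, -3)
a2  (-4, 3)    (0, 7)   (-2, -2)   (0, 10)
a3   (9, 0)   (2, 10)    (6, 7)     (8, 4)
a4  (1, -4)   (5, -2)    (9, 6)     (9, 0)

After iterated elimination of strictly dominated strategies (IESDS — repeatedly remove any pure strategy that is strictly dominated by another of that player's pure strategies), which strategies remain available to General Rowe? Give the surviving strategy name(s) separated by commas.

Row a2 is eliminated: a1 beats it against every remaining column (Alpha: 9>-4, Beta: 1>0, Gamma: -1>-2, Delta: 8>0).
Column Delta is eliminated: Gamma beats it against every remaining row (a1: 4>-3, a3: 7>4, a4: 6>0).
Among the remaining strategies, none is strictly dominated by another pure strategy of the same player, so the elimination stops.
Surviving strategies — General Rowe: {a1, a3, a4}; General Cole: {Alpha, Beta, Gamma}.

a1, a3, a4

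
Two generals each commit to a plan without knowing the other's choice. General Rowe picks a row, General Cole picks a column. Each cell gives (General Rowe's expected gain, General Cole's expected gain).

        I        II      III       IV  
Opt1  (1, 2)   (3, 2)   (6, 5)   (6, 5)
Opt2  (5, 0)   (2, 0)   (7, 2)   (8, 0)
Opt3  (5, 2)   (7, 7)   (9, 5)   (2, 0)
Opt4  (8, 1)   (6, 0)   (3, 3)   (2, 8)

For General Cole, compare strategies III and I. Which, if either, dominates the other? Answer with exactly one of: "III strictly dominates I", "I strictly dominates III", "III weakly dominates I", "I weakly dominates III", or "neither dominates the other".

III strictly dominates I

Compare III to I across each choice by General Rowe: Opt1: 5>2, Opt2: 2>0, Opt3: 5>2, Opt4: 3>1.
III gives a strictly higher payoff against each choice by General Rowe, so III strictly dominates I.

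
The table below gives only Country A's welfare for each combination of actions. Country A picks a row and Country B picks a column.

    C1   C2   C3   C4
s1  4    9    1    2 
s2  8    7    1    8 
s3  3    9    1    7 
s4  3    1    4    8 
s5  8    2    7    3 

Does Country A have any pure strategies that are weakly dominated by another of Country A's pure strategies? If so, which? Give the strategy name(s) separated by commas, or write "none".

none

s1 is not dominated — it holds its own against s2 at C2 (9>7); s3 at C1 (4>3); s4 at C1 (4>3); s5 at C2 (9>2).
s2: no other strategy beats it everywhere (s1 at C1 (8>4); s3 at C1 (8>3); s4 at C1 (8>3); s5 at C2 (7>2)).
s3: no other strategy beats it everywhere (s1 at C4 (7>2); s2 at C2 (9>7); s4 at C2 (9>1); s5 at C2 (9>2)).
s4 is not dominated — it holds its own against s1 at C3 (4>1); s2 at C3 (4>1); s3 at C3 (4>1); s5 at C4 (8>3).
s5: no other strategy beats it everywhere (s1 at C1 (8>4); s2 at C3 (7>1); s3 at C1 (8>3); s4 at C1 (8>3)).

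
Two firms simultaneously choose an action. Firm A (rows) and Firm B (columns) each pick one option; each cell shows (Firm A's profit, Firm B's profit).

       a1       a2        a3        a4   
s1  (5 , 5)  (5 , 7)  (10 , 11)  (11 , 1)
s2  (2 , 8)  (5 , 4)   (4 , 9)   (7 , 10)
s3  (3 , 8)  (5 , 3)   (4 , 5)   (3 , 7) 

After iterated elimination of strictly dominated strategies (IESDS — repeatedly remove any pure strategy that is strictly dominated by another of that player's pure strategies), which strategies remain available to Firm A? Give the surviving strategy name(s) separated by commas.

s1

For Firm B, a3 strictly dominates a2 on the remaining rows (s1: 11>7, s2: 9>4, s3: 5>3); eliminate a2.
Firm A's strategy s2 is strictly dominated by s1 (a1: 5>2, a3: 10>4, a4: 11>7) and is removed.
Row s3 is eliminated: s1 beats it against every remaining column (a1: 5>3, a3: 10>4, a4: 11>3).
Firm B's strategy a1 is strictly dominated by a3 (s1: 11>5) and is removed.
Column a4 is eliminated: a3 beats it against every remaining row (s1: 11>1).
Among the remaining strategies, none is strictly dominated by another pure strategy of the same player, so the elimination stops.
Surviving strategies — Firm A: {s1}; Firm B: {a3}.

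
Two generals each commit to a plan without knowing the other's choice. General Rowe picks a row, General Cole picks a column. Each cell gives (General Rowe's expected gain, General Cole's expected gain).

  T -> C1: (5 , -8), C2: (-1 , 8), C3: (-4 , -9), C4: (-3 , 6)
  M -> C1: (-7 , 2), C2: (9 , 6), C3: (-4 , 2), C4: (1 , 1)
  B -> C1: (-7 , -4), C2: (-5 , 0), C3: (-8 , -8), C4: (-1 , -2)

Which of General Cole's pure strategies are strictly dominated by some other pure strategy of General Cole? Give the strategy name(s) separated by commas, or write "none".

C2 strictly dominates C1 — T: 8>-8, M: 6>2, B: 0>-4.
C2: no other strategy beats it everywhere (C1 at T (8>-8); C3 at T (8>-9); C4 at T (8>6)).
C2 strictly dominates C3 — T: 8>-9, M: 6>2, B: 0>-8.
C2 strictly dominates C4 — T: 8>6, M: 6>1, B: 0>-2.

C1, C3, C4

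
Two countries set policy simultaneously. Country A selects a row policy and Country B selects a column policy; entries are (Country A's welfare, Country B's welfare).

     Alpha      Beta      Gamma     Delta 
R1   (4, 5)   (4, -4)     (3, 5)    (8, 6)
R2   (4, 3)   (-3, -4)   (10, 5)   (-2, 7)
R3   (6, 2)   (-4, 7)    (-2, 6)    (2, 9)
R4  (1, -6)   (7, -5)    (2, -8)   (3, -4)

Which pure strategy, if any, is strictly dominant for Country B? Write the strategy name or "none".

Delta

Delta vs Alpha: R1: 6>5, R2: 7>3, R3: 9>2, R4: -4>-6.
Delta vs Beta: R1: 6>-4, R2: 7>-4, R3: 9>7, R4: -4>-5.
Delta vs Gamma: R1: 6>5, R2: 7>5, R3: 9>6, R4: -4>-8.
Delta strictly beats every other strategy against every opponent action, so it is strictly dominant.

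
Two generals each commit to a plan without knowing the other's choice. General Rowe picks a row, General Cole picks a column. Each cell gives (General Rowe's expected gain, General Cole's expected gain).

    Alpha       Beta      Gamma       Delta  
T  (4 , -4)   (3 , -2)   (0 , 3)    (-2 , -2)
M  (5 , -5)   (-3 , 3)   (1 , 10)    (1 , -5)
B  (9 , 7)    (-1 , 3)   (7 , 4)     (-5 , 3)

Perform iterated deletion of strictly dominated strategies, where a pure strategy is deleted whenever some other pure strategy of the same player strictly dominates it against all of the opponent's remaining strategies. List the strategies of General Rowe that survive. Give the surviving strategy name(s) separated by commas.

B

For General Cole, Gamma strictly dominates Beta on the remaining rows (T: 3>-2, M: 10>3, B: 4>3); eliminate Beta.
For General Rowe, M strictly dominates T on the remaining columns (Alpha: 5>4, Gamma: 1>0, Delta: 1>-2); eliminate T.
For General Cole, Gamma strictly dominates Delta on the remaining rows (M: 10>-5, B: 4>3); eliminate Delta.
Row M is eliminated: B beats it against every remaining column (Alpha: 9>5, Gamma: 7>1).
General Cole's strategy Gamma is strictly dominated by Alpha (B: 7>4) and is removed.
Among the remaining strategies, none is strictly dominated by another pure strategy of the same player, so the elimination stops.
Surviving strategies — General Rowe: {B}; General Cole: {Alpha}.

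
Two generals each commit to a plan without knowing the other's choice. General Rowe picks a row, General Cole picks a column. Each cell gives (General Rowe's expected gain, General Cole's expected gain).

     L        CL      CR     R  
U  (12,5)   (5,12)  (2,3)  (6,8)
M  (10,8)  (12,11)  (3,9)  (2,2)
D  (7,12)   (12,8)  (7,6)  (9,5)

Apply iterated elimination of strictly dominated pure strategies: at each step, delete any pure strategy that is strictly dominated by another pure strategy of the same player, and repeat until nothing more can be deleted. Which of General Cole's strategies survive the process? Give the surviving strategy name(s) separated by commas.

L, CL

For General Cole, CL strictly dominates CR on the remaining rows (U: 12>3, M: 11>9, D: 8>6); eliminate CR.
General Cole's strategy R is strictly dominated by CL (U: 12>8, M: 11>2, D: 8>5) and is removed.
Among the remaining strategies, none is strictly dominated by another pure strategy of the same player, so the elimination stops.
Surviving strategies — General Rowe: {U, M, D}; General Cole: {L, CL}.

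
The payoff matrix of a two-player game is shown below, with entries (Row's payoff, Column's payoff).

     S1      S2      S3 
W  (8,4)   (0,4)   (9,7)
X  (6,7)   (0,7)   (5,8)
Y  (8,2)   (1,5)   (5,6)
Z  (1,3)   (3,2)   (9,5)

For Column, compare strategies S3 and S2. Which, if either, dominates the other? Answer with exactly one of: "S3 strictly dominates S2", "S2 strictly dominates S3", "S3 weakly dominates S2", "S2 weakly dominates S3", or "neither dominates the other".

S3 strictly dominates S2

Compare S3 to S2 across every action of Row: W: 7>4, X: 8>7, Y: 6>5, Z: 5>2.
S3 gives a strictly higher payoff against every action of Row, so S3 strictly dominates S2.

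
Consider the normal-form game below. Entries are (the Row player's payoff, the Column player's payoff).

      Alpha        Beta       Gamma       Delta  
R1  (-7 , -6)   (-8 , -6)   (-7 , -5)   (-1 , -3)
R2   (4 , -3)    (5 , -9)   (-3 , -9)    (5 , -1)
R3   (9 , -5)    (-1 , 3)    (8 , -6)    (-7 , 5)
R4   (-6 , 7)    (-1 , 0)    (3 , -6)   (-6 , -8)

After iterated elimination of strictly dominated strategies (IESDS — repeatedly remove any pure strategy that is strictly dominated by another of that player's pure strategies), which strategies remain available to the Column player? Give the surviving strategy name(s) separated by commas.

Delta

For the Row player, R2 strictly dominates R1 on the remaining columns (Alpha: 4>-7, Beta: 5>-8, Gamma: -3>-7, Delta: 5>-1); eliminate R1.
For the Column player, Alpha strictly dominates Gamma on the remaining rows (R2: -3>-9, R3: -5>-6, R4: 7>-6); eliminate Gamma.
The Row player's strategy R4 is strictly dominated by R2 (Alpha: 4>-6, Beta: 5>-1, Delta: 5>-6) and is removed.
Column Alpha is eliminated: Delta beats it against every remaining row (R2: -1>-3, R3: 5>-5).
The Row player's strategy R3 is strictly dominated by R2 (Beta: 5>-1, Delta: 5>-7) and is removed.
Column Beta is eliminated: Delta beats it against every remaining row (R2: -1>-9).
Among the remaining strategies, none is strictly dominated by another pure strategy of the same player, so the elimination stops.
Surviving strategies — the Row player: {R2}; the Column player: {Delta}.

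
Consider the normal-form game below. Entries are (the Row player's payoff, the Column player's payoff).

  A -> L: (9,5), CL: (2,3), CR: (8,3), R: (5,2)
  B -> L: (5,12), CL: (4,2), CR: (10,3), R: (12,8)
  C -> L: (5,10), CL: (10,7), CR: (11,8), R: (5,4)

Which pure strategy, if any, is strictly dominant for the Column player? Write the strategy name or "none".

L vs CL: A: 5>3, B: 12>2, C: 10>7.
L vs CR: A: 5>3, B: 12>3, C: 10>8.
L vs R: A: 5>2, B: 12>8, C: 10>4.
L strictly beats every other strategy against every opponent action, so it is strictly dominant.

L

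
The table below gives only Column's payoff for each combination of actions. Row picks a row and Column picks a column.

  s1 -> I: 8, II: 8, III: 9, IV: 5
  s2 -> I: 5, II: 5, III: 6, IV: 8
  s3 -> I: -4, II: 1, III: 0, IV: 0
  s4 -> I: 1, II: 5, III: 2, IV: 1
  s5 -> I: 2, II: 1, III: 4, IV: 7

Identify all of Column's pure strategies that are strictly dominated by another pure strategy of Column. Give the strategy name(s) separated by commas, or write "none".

I

I is strictly dominated by III (s1: 9>8, s2: 6>5, s3: 0>-4, s4: 2>1, s5: 4>2).
Nothing dominates II: I at s1 (8=8); III at s3 (1>0); IV at s1 (8>5).
III: no other strategy beats it everywhere (I at s1 (9>8); II at s1 (9>8); IV at s1 (9>5)).
IV: no other strategy beats it everywhere (I at s2 (8>5); II at s2 (8>5); III at s2 (8>6)).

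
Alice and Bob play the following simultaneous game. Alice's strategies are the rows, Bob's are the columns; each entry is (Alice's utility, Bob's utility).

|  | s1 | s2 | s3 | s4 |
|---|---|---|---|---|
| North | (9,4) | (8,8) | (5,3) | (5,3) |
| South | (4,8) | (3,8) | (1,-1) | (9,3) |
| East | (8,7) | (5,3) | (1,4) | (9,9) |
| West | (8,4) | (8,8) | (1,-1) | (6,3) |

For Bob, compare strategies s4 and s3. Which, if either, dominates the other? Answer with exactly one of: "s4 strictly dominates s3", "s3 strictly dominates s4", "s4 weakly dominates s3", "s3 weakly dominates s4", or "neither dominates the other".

s4 weakly dominates s3

Compare s4 to s3 across each opponent action: North: 3=3, South: 3>-1, East: 9>4, West: 3>-1.
s4 is at least as good everywhere and strictly better somewhere (tied only at North), so s4 weakly but not strictly dominates s3.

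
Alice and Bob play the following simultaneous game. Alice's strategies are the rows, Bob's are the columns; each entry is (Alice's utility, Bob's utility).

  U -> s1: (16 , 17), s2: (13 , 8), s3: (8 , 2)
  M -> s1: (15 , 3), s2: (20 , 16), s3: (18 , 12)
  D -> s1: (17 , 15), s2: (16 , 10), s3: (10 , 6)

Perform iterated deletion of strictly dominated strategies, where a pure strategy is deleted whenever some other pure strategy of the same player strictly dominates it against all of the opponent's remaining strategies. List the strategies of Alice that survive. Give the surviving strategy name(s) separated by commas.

For Alice, D strictly dominates U on the remaining columns (s1: 17>16, s2: 16>13, s3: 10>8); eliminate U.
Column s3 is eliminated: s2 beats it against every remaining row (M: 16>12, D: 10>6).
Among the remaining strategies, none is strictly dominated by another pure strategy of the same player, so the elimination stops.
Surviving strategies — Alice: {M, D}; Bob: {s1, s2}.

M, D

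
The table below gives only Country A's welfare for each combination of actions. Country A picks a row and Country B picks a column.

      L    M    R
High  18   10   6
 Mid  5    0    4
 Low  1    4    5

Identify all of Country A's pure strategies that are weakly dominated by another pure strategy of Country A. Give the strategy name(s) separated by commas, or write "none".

Mid, Low

High is not dominated — it holds its own against Mid at L (18>5); Low at L (18>1).
High weakly dominates Mid — L: 18>5, M: 10>0, R: 6>4.
Low: dominated, since High does at least as well everywhere (L: 18>1, M: 10>4, R: 6>5).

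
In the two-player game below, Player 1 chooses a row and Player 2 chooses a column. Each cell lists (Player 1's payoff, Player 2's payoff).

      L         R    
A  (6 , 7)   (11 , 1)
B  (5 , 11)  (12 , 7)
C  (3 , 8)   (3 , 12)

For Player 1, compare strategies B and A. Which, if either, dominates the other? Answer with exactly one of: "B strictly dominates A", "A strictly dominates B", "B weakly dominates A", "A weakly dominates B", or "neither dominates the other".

neither dominates the other

Compare B to A across each choice by Player 2: L: 5<6, R: 12>11.
B does better at R but worse at L; neither strategy dominates the other.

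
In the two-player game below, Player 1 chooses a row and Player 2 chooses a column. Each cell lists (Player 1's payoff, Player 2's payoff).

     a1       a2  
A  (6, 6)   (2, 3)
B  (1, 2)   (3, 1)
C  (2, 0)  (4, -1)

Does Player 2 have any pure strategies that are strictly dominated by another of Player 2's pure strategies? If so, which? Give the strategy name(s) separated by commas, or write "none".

a2

Nothing dominates a1: a2 at A (6>3).
a2: dominated, since a1 does at least as well everywhere (A: 6>3, B: 2>1, C: 0>-1).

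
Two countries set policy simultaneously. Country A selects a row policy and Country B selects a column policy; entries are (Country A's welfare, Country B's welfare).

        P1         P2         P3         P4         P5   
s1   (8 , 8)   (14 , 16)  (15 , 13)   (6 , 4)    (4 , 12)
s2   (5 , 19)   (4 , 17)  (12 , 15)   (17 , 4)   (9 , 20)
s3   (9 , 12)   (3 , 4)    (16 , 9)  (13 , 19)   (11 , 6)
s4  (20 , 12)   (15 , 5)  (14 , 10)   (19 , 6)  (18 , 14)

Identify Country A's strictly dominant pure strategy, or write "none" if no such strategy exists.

none

s1 fails to dominate s2 at P4 (6<17).
s2 fails to dominate s1 at P1 (5<8).
s3 fails to dominate s1 at P2 (3<14).
s4 fails to dominate s1 at P3 (14<15).
No single strategy dominates all the others.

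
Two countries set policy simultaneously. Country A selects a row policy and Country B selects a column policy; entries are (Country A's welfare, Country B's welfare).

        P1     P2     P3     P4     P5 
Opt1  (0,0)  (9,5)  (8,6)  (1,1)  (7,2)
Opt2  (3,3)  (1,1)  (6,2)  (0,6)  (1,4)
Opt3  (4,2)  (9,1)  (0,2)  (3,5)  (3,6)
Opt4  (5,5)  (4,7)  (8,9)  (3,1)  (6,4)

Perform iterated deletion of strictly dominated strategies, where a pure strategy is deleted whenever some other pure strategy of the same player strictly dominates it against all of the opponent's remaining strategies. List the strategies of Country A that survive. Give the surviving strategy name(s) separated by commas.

Country A's strategy Opt2 is strictly dominated by Opt4 (P1: 5>3, P2: 4>1, P3: 8>6, P4: 3>0, P5: 6>1) and is removed.
Country B's strategy P2 is strictly dominated by P3 (Opt1: 6>5, Opt3: 2>1, Opt4: 9>7) and is removed.
Country B's strategy P4 is strictly dominated by P5 (Opt1: 2>1, Opt3: 6>5, Opt4: 4>1) and is removed.
Country A's strategy Opt3 is strictly dominated by Opt4 (P1: 5>4, P3: 8>0, P5: 6>3) and is removed.
Country B's strategy P1 is strictly dominated by P3 (Opt1: 6>0, Opt4: 9>5) and is removed.
Country B's strategy P5 is strictly dominated by P3 (Opt1: 6>2, Opt4: 9>4) and is removed.
Among the remaining strategies, none is strictly dominated by another pure strategy of the same player, so the elimination stops.
Surviving strategies — Country A: {Opt1, Opt4}; Country B: {P3}.

Opt1, Opt4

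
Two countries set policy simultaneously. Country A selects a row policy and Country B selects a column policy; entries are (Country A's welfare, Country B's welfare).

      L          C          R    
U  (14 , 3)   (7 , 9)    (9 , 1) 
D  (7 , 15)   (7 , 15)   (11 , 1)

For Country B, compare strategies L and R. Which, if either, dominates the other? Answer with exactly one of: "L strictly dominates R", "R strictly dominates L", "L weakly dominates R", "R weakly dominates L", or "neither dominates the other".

L strictly dominates R

L's payoffs vs R's, by Country A's action — U: 3>1, D: 15>1.
L gives a strictly higher payoff against every action of Country A, so L strictly dominates R.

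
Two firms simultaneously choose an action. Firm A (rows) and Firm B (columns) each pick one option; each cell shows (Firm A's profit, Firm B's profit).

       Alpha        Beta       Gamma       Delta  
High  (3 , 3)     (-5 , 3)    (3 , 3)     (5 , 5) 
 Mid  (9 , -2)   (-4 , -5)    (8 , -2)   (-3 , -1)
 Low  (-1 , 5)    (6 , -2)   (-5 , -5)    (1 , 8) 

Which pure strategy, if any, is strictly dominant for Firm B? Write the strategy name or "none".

Delta vs Alpha: High: 5>3, Mid: -1>-2, Low: 8>5.
Delta vs Beta: High: 5>3, Mid: -1>-5, Low: 8>-2.
Delta vs Gamma: High: 5>3, Mid: -1>-2, Low: 8>-5.
Delta strictly beats every other strategy against every opponent action, so it is strictly dominant.

Delta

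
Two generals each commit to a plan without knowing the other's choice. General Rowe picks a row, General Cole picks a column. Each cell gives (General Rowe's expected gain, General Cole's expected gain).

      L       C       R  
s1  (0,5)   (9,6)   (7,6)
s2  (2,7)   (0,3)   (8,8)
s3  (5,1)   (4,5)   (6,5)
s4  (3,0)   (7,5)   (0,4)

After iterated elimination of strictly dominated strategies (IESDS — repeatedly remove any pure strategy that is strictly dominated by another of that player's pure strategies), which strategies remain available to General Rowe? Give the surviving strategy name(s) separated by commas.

s1, s2

Column L is eliminated: R beats it against every remaining row (s1: 6>5, s2: 8>7, s3: 5>1, s4: 4>0).
Row s3 is eliminated: s1 beats it against every remaining column (C: 9>4, R: 7>6).
Row s4 is eliminated: s1 beats it against every remaining column (C: 9>7, R: 7>0).
Among the remaining strategies, none is strictly dominated by another pure strategy of the same player, so the elimination stops.
Surviving strategies — General Rowe: {s1, s2}; General Cole: {C, R}.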